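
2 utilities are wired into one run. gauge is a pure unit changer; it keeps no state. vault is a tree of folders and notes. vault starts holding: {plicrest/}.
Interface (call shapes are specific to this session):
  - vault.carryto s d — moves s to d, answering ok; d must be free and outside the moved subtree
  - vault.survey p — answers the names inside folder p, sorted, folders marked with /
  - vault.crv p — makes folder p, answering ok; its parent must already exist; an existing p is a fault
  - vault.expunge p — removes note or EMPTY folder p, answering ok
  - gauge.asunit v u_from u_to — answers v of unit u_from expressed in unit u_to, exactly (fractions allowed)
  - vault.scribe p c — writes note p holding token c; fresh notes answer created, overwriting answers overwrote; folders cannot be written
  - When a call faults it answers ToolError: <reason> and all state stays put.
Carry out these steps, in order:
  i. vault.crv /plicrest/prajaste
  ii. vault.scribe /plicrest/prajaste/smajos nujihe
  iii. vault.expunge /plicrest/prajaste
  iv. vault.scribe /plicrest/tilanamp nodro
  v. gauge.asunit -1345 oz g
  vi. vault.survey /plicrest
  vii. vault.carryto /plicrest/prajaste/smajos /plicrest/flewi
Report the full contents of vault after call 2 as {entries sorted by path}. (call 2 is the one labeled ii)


> vault.crv p: /plicrest/prajaste
[out] ok
> vault.scribe p: /plicrest/prajaste/smajos c: nujihe
[out] created
> vault.expunge p: /plicrest/prajaste
[out] ToolError: not empty
> vault.scribe p: /plicrest/tilanamp c: nodro
[out] created
> gauge.asunit v: -1345 u_from: oz u_to: g
[out] -12201634753/320000
> vault.survey p: /plicrest
[out] [prajaste/, tilanamp]
> vault.carryto s: /plicrest/prajaste/smajos d: /plicrest/flewi
[out] ok

Answer: {plicrest/, plicrest/prajaste/, plicrest/prajaste/smajos=nujihe}


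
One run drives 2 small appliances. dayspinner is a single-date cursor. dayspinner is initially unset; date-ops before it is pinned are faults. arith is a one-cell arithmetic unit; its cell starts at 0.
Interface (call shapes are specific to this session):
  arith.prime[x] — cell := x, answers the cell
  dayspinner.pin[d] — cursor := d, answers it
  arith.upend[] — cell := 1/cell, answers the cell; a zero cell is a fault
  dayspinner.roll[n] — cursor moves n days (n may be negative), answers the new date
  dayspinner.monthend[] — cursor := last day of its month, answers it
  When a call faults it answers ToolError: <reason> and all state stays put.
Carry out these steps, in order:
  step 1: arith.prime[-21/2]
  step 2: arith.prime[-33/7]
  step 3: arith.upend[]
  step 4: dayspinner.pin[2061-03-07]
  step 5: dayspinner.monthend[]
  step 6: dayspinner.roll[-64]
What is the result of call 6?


Answer: 2061-01-26

Derivation:
·→ arith.prime(x: -21/2)
·← -21/2
·→ arith.prime(x: -33/7)
·← -33/7
·→ arith.upend()
·← -7/33
·→ dayspinner.pin(d: 2061-03-07)
·← 2061-03-07
·→ dayspinner.monthend()
·← 2061-03-31
·→ dayspinner.roll(n: -64)
·← 2061-01-26


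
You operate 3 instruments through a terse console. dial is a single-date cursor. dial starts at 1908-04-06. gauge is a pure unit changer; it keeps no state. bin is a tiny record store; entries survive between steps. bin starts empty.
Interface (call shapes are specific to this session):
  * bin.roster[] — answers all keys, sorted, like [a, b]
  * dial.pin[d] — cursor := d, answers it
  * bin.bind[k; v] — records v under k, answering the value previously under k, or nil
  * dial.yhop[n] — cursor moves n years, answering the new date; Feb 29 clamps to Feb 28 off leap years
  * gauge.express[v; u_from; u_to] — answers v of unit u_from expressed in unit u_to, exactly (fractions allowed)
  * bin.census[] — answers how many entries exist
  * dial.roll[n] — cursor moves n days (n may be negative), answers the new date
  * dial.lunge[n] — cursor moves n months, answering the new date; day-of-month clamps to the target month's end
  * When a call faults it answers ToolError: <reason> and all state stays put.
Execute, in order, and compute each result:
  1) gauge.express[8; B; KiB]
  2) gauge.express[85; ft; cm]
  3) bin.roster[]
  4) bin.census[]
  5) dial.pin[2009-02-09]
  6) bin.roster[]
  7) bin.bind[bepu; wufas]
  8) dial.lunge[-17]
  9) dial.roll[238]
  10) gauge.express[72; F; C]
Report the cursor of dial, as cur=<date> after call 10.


;; 1. express(v→8, u_from→B, u_to→KiB) : 1/128
;; 2. express(v→85, u_from→ft, u_to→cm) : 12954/5
;; 3. roster() : []
;; 4. census() : 0
;; 5. pin(d→2009-02-09) : 2009-02-09
;; 6. roster() : []
;; 7. bind(k→bepu, v→wufas) : nil
;; 8. lunge(n→-17) : 2007-09-09
;; 9. roll(n→238) : 2008-05-04
;; 10. express(v→72, u_from→F, u_to→C) : 200/9

Answer: cur=2008-05-04


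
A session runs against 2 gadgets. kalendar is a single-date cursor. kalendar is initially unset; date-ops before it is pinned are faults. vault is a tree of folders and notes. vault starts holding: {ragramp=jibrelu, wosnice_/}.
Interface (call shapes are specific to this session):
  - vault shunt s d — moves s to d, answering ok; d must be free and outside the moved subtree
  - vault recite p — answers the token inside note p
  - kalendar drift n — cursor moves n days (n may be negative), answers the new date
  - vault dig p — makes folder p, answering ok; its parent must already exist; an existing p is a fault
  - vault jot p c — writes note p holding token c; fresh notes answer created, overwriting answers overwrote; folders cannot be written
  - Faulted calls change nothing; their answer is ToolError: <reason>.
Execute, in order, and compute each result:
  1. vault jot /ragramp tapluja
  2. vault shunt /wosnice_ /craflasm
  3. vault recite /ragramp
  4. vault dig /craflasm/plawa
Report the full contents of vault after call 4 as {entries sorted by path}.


Answer: {craflasm/, craflasm/plawa/, ragramp=tapluja}

Derivation:
I use vault jot with p=/ragramp, c=tapluja, → overwrote.
I invoke vault shunt with s=/wosnice_, d=/craflasm, → ok.
Next I call vault recite with p=/ragramp: tapluja.
Invoking vault dig with p=/craflasm/plawa: ok.


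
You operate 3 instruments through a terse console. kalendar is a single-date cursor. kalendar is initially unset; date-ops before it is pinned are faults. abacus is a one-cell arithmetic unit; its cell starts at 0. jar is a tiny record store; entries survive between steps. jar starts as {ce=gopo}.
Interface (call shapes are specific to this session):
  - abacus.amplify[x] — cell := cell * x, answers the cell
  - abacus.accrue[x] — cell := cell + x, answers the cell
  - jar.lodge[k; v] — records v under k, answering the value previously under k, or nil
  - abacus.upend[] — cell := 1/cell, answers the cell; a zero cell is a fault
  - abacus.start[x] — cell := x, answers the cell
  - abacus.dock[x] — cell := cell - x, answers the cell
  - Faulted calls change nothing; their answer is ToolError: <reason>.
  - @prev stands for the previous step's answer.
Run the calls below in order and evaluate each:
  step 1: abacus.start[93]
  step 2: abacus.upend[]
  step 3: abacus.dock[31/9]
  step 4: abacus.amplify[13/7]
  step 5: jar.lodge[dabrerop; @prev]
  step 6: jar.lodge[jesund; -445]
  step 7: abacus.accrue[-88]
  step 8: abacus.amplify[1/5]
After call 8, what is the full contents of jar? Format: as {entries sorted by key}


I run abacus.start on 93, → 93.
I call abacus.upend(), — result: 1/93.
Calling abacus.dock on 31/9, yielding -958/279.
Invoking abacus.amplify on 13/7, and see -12454/1953.
I invoke jar.lodge on dabrerop, @prev, and see nil.
Using jar.lodge on jesund, -445, giving nil.
Using abacus.accrue on -88, — result: -184318/1953.
Then abacus.amplify on 1/5: -184318/9765.

Answer: {ce=gopo, dabrerop=-12454/1953, jesund=-445}


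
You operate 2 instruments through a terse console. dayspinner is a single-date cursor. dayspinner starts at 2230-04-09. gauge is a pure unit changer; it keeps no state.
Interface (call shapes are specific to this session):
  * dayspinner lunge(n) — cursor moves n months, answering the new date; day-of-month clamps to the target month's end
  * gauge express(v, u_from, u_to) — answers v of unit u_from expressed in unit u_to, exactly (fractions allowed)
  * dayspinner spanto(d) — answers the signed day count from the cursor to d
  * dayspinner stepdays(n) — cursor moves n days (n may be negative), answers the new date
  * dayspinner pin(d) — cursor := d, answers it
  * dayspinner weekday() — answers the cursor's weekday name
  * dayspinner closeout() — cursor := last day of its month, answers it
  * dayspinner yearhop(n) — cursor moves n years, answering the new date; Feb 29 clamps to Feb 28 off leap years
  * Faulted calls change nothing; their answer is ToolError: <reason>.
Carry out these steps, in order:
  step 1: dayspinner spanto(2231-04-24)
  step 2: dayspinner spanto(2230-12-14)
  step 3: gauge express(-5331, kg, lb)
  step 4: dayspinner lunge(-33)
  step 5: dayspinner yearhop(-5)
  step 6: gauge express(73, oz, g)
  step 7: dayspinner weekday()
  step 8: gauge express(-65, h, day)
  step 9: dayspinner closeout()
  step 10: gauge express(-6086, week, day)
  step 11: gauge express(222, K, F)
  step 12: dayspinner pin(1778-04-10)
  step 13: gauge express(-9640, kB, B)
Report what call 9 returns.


Answer: 2222-07-31

Derivation:
I use dayspinner spanto passing d='2231-04-24', which returns 380.
Now I run dayspinner spanto passing d='2230-12-14', and see 249.
I run gauge express passing v='-5331', u_from='kg', u_to='lb', → -533100000000/45359237.
I run dayspinner lunge passing n='-33', giving 2227-07-09.
Using dayspinner yearhop passing n='-5', and observe 2222-07-09.
Invoking gauge express passing v='73', u_from='oz', u_to='g', which returns 3311224301/1600000.
I call dayspinner weekday, and see Tuesday.
Next I call gauge express passing v='-65', u_from='h', u_to='day', and see -65/24.
Calling dayspinner closeout, which returns 2222-07-31.
Then gauge express passing v='-6086', u_from='week', u_to='day', and see -42602.
I use gauge express passing v='222', u_from='K', u_to='F', giving -6007/100.
I use dayspinner pin passing d='1778-04-10', yielding 1778-04-10.
I use gauge express passing v='-9640', u_from='kB', u_to='B', and get -9640000.


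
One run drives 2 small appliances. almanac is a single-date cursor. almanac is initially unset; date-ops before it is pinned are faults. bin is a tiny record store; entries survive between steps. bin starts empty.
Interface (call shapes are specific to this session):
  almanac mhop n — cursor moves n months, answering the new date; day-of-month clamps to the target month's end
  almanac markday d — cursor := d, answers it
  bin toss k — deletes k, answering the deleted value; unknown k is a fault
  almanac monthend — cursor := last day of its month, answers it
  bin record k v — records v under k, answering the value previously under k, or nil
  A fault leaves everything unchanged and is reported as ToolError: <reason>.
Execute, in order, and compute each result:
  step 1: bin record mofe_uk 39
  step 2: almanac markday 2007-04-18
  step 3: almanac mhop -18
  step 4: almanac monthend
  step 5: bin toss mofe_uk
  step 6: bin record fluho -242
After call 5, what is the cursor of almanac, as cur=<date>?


> bin record k='mofe_uk' v='39'
[out] nil
> almanac markday d='2007-04-18'
[out] 2007-04-18
> almanac mhop n='-18'
[out] 2005-10-18
> almanac monthend
[out] 2005-10-31
> bin toss k='mofe_uk'
[out] 39
> bin record k='fluho' v='-242'
[out] nil

Answer: cur=2005-10-31


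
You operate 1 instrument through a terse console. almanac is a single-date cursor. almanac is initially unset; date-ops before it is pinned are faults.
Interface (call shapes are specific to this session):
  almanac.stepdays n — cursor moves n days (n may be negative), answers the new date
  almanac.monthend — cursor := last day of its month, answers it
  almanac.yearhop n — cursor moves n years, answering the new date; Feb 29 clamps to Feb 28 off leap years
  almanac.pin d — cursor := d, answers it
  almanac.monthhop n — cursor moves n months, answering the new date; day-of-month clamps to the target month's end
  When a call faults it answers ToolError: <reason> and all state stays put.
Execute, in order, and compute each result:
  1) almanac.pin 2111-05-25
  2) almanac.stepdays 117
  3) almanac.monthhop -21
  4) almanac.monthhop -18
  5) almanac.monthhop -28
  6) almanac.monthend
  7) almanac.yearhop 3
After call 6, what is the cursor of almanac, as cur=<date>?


Answer: cur=2106-02-28

Derivation:
I use pin with d: 2111-05-25, and see 2111-05-25.
I try stepdays with n: 117, and observe 2111-09-19.
I run monthhop with n: -21, — result: 2109-12-19.
Now I run monthhop with n: -18, which returns 2108-06-19.
Invoking monthhop with n: -28, yielding 2106-02-19.
Calling monthend: 2106-02-28.
Now I run yearhop with n: 3, giving 2109-02-28.


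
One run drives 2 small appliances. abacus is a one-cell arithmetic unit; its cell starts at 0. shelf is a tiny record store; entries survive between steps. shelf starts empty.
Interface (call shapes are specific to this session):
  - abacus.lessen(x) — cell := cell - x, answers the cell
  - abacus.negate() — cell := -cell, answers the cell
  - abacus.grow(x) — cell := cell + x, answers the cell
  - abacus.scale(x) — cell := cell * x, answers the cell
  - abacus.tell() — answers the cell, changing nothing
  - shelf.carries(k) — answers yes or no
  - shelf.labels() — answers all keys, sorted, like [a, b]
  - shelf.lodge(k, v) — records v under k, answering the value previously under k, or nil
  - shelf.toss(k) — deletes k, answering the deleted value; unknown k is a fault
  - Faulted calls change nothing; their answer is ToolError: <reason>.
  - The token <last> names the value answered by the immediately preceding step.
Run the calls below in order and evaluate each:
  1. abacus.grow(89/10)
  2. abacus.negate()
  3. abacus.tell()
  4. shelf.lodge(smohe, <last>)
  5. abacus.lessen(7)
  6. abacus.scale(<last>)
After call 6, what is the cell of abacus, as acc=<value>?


-- grow(89/10) => 89/10
-- negate() => -89/10
-- tell() => -89/10
-- lodge(smohe, <last>) => nil
-- lessen(7) => -159/10
-- scale(<last>) => 25281/100

Answer: acc=25281/100


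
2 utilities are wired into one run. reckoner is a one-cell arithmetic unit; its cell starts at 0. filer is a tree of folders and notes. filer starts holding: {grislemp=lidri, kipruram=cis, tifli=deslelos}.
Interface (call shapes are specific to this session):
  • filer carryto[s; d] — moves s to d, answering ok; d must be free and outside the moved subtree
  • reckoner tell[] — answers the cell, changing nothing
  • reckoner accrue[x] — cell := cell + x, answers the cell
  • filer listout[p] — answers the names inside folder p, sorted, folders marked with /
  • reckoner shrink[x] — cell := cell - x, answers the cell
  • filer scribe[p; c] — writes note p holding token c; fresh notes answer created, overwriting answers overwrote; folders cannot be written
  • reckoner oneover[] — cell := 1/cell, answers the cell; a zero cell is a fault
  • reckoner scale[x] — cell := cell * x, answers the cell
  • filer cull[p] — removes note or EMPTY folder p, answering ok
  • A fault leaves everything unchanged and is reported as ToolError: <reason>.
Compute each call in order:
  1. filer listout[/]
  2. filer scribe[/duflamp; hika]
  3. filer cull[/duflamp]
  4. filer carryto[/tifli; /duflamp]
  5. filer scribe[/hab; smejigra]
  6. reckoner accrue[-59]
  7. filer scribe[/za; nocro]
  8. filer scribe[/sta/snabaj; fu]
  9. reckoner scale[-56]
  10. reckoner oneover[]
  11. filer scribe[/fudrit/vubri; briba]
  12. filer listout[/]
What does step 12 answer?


Answer: [duflamp, grislemp, hab, kipruram, za]

Derivation:
>> filer listout(p='/')
<< [grislemp, kipruram, tifli]
>> filer scribe(p='/duflamp', c='hika')
<< created
>> filer cull(p='/duflamp')
<< ok
>> filer carryto(s='/tifli', d='/duflamp')
<< ok
>> filer scribe(p='/hab', c='smejigra')
<< created
>> reckoner accrue(x='-59')
<< -59
>> filer scribe(p='/za', c='nocro')
<< created
>> filer scribe(p='/sta/snabaj', c='fu')
<< ToolError: no parent
>> reckoner scale(x='-56')
<< 3304
>> reckoner oneover()
<< 1/3304
>> filer scribe(p='/fudrit/vubri', c='briba')
<< ToolError: no parent
>> filer listout(p='/')
<< [duflamp, grislemp, hab, kipruram, za]


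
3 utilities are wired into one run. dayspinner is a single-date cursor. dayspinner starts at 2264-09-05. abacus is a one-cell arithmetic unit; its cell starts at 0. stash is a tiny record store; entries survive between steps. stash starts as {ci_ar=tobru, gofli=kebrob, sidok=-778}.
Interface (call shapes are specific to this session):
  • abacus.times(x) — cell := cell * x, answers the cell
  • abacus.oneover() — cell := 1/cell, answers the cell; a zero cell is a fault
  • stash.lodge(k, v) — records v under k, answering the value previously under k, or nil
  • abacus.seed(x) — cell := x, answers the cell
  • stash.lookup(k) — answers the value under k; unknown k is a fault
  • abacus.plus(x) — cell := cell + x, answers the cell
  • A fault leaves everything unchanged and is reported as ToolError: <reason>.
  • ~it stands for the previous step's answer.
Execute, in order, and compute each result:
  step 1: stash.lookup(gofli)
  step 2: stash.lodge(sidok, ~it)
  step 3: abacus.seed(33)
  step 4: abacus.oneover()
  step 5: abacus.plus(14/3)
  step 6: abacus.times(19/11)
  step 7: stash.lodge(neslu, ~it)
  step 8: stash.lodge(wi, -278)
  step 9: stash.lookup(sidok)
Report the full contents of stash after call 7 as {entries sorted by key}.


Answer: {ci_ar=tobru, gofli=kebrob, neslu=2945/363, sidok=kebrob}

Derivation:
~$ lookup k=gofli
[out] kebrob
~$ lodge k=sidok v=~it
[out] -778
~$ seed x=33
[out] 33
~$ oneover
[out] 1/33
~$ plus x=14/3
[out] 155/33
~$ times x=19/11
[out] 2945/363
~$ lodge k=neslu v=~it
[out] nil
~$ lodge k=wi v=-278
[out] nil
~$ lookup k=sidok
[out] kebrob


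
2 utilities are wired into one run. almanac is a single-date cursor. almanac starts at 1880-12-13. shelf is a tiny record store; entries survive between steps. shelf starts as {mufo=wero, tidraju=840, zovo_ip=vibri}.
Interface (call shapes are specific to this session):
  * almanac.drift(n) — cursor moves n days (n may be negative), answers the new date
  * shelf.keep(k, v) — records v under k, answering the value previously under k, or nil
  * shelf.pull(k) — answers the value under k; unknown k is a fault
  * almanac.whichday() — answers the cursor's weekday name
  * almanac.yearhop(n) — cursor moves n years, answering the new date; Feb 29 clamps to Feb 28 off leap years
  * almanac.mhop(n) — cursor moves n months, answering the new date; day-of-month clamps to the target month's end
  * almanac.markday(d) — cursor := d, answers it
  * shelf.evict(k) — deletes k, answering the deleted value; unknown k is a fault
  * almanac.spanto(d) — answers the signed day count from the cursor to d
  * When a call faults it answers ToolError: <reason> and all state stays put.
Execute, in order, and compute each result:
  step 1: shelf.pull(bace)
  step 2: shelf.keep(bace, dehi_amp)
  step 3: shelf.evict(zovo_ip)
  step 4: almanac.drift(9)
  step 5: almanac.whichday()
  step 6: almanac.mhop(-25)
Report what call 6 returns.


Next I call shelf.pull passing bace, → ToolError: no such key bace.
I use shelf.keep passing bace, dehi_amp, and observe nil.
I try shelf.evict passing zovo_ip, which returns vibri.
I invoke almanac.drift passing 9, yielding 1880-12-22.
Calling almanac.whichday, giving Wednesday.
Using almanac.mhop passing -25, → 1878-11-22.

Answer: 1878-11-22


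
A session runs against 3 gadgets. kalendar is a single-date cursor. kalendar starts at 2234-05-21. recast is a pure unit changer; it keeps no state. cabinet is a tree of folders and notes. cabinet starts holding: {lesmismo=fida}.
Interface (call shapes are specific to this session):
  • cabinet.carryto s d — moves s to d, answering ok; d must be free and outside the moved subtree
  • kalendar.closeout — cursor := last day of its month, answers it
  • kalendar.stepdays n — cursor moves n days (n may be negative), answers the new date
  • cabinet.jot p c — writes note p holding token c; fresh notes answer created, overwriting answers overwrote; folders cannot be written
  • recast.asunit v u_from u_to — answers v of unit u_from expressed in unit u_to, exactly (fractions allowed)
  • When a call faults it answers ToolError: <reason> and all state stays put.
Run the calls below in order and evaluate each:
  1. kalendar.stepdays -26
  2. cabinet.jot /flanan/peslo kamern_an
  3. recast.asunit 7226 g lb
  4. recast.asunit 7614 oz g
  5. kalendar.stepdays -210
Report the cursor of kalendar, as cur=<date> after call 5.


Answer: cur=2233-09-27

Derivation:
CALL kalendar.stepdays[-26]
RET  2234-04-25
CALL cabinet.jot[/flanan/peslo; kamern_an]
RET  ToolError: no parent
CALL recast.asunit[7226; g; lb]
RET  722600000/45359237
CALL recast.asunit[7614; oz; g]
RET  172682615259/800000
CALL kalendar.stepdays[-210]
RET  2233-09-27


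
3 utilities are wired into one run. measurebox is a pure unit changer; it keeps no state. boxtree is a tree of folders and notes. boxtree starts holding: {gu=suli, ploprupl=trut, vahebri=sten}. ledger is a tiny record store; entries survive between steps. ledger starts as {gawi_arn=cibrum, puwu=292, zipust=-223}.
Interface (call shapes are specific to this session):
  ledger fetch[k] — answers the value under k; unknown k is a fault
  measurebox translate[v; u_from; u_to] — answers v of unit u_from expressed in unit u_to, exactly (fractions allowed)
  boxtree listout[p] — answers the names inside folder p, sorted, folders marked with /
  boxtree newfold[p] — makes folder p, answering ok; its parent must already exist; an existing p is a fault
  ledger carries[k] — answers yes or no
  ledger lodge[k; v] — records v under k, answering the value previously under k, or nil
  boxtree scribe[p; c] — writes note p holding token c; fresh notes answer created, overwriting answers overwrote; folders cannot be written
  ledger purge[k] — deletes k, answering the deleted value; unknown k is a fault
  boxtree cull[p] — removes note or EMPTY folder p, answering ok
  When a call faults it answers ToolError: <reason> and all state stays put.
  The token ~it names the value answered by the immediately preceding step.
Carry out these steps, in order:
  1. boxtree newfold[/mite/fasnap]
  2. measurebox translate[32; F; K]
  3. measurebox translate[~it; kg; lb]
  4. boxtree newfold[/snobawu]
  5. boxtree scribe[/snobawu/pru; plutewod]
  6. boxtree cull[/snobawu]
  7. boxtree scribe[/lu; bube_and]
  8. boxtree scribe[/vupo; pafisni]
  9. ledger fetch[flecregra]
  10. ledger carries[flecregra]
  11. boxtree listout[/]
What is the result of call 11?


Step: boxtree newfold[p=/mite/fasnap]
Result: ToolError: no parent
Step: measurebox translate[v=32; u_from=F; u_to=K]
Result: 5463/20
Step: measurebox translate[v=~it; u_from=kg; u_to=lb]
Result: 27315000000/45359237
Step: boxtree newfold[p=/snobawu]
Result: ok
Step: boxtree scribe[p=/snobawu/pru; c=plutewod]
Result: created
Step: boxtree cull[p=/snobawu]
Result: ToolError: not empty
Step: boxtree scribe[p=/lu; c=bube_and]
Result: created
Step: boxtree scribe[p=/vupo; c=pafisni]
Result: created
Step: ledger fetch[k=flecregra]
Result: ToolError: no such key flecregra
Step: ledger carries[k=flecregra]
Result: no
Step: boxtree listout[p=/]
Result: [gu, lu, ploprupl, snobawu/, vahebri, vupo]

Answer: [gu, lu, ploprupl, snobawu/, vahebri, vupo]


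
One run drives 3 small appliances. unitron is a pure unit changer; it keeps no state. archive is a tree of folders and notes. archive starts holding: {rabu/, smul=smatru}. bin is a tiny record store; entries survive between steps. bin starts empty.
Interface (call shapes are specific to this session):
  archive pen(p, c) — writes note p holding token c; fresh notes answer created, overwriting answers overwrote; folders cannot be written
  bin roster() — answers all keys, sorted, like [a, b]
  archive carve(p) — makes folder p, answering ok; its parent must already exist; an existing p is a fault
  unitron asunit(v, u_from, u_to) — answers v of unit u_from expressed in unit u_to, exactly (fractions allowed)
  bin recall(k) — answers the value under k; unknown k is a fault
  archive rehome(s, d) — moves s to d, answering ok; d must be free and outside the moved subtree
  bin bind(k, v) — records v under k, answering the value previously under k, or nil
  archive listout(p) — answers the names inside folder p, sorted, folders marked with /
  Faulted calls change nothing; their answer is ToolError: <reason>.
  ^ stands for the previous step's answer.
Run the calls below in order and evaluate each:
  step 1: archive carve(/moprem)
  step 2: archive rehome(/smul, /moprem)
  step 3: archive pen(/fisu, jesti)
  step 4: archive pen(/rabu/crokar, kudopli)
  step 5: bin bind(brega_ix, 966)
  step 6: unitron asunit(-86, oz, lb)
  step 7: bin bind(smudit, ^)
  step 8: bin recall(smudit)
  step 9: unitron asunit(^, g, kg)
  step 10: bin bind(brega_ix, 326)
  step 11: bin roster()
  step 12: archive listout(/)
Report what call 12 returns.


Answer: [fisu, moprem/, rabu/, smul]

Derivation:
·→ archive carve(p→/moprem)
·← ok
·→ archive rehome(s→/smul, d→/moprem)
·← ToolError: exists
·→ archive pen(p→/fisu, c→jesti)
·← created
·→ archive pen(p→/rabu/crokar, c→kudopli)
·← created
·→ bin bind(k→brega_ix, v→966)
·← nil
·→ unitron asunit(v→-86, u_from→oz, u_to→lb)
·← -43/8
·→ bin bind(k→smudit, v→^)
·← nil
·→ bin recall(k→smudit)
·← -43/8
·→ unitron asunit(v→^, u_from→g, u_to→kg)
·← -43/8000
·→ bin bind(k→brega_ix, v→326)
·← 966
·→ bin roster()
·← [brega_ix, smudit]
·→ archive listout(p→/)
·← [fisu, moprem/, rabu/, smul]


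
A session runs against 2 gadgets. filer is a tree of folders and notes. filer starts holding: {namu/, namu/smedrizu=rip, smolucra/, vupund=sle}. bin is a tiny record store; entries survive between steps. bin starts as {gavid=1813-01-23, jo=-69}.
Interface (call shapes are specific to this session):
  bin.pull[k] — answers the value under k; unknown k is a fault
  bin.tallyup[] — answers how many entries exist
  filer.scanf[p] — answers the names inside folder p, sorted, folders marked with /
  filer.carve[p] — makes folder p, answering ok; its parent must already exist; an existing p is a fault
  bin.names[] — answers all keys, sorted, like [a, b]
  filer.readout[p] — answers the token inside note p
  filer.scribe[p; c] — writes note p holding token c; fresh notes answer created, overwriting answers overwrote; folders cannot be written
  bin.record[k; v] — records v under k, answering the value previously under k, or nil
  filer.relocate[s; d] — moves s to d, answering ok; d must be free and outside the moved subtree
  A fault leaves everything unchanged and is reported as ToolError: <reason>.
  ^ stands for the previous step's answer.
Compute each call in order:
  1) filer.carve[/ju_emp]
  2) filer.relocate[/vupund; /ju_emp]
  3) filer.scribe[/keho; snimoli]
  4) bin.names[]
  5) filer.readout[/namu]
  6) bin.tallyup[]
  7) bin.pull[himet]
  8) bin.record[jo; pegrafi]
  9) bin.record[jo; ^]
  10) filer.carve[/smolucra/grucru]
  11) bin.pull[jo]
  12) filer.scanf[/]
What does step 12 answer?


Answer: [ju_emp/, keho, namu/, smolucra/, vupund]

Derivation:
% filer.carve /ju_emp
[out] ok
% filer.relocate /vupund /ju_emp
[out] ToolError: exists
% filer.scribe /keho snimoli
[out] created
% bin.names
[out] [gavid, jo]
% filer.readout /namu
[out] ToolError: is a directory
% bin.tallyup
[out] 2
% bin.pull himet
[out] ToolError: no such key himet
% bin.record jo pegrafi
[out] -69
% bin.record jo ^
[out] pegrafi
% filer.carve /smolucra/grucru
[out] ok
% bin.pull jo
[out] -69
% filer.scanf /
[out] [ju_emp/, keho, namu/, smolucra/, vupund]


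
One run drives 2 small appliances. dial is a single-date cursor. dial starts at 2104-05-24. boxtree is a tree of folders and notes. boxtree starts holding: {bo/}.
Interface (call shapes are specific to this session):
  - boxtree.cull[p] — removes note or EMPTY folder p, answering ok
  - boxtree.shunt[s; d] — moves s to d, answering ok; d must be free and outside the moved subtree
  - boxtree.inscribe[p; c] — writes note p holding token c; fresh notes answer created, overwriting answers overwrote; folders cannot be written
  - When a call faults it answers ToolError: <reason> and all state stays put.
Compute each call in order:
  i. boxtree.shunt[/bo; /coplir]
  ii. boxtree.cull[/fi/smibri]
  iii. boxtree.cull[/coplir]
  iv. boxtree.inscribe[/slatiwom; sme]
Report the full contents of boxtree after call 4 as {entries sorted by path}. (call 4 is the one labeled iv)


Answer: {slatiwom=sme}

Derivation:
;; boxtree.shunt(s='/bo', d='/coplir') -> ok
;; boxtree.cull(p='/fi/smibri') -> ToolError: not found
;; boxtree.cull(p='/coplir') -> ok
;; boxtree.inscribe(p='/slatiwom', c='sme') -> created


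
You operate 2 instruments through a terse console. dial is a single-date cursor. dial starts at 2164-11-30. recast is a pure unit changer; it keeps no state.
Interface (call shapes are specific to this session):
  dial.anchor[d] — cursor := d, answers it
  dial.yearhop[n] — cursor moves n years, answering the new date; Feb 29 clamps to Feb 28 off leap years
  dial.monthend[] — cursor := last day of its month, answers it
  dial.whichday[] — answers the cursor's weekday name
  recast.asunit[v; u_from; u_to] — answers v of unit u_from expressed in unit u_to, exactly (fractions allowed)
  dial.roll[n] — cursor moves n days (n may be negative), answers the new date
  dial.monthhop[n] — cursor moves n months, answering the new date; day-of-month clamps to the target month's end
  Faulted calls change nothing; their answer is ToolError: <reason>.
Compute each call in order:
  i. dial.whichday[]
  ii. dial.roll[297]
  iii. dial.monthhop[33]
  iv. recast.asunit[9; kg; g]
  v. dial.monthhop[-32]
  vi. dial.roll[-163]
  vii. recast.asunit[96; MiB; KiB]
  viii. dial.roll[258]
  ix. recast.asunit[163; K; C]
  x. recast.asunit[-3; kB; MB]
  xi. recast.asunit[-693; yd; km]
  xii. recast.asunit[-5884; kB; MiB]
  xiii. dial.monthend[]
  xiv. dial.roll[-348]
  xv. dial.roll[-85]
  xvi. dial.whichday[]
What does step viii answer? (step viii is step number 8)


Answer: 2166-01-26

Derivation:
Invoking dial.whichday, which returns Friday.
I try dial.roll(n='297'), — result: 2165-09-23.
Using dial.monthhop(n='33'), and observe 2168-06-23.
Using recast.asunit(v='9', u_from='kg', u_to='g'), yielding 9000.
Now I run dial.monthhop(n='-32'): 2165-10-23.
I invoke dial.roll(n='-163'), giving 2165-05-13.
Invoking recast.asunit(v='96', u_from='MiB', u_to='KiB'), giving 98304.
I invoke dial.roll(n='258'), which returns 2166-01-26.
I invoke recast.asunit(v='163', u_from='K', u_to='C'): -2203/20.
I invoke recast.asunit(v='-3', u_from='kB', u_to='MB'), giving -3/1000.
Invoking recast.asunit(v='-693', u_from='yd', u_to='km'), and observe -792099/1250000.
I use recast.asunit(v='-5884', u_from='kB', u_to='MiB'), and observe -183875/32768.
Then dial.monthend(), — result: 2166-01-31.
Invoking dial.roll(n='-348'), → 2165-02-17.
I call dial.roll(n='-85'), and observe 2164-11-24.
I use dial.whichday(), and observe Saturday.


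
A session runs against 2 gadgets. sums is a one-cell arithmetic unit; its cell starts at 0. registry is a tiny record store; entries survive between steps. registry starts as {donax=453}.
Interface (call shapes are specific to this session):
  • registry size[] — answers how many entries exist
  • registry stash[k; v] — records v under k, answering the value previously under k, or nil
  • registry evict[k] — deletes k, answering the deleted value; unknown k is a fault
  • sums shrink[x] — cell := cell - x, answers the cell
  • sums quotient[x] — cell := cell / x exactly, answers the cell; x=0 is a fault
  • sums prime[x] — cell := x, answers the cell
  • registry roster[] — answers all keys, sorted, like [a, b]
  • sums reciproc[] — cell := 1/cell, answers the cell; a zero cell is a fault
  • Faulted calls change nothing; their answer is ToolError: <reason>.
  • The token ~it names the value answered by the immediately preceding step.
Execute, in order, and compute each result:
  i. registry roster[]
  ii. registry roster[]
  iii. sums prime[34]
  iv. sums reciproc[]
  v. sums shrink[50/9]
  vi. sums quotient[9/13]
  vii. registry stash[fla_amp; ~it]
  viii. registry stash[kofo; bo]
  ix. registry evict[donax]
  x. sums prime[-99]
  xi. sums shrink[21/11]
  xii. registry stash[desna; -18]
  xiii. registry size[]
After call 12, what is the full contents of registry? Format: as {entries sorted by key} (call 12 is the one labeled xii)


Answer: {desna=-18, fla_amp=-21983/2754, kofo=bo}

Derivation:
% registry roster() => [donax]
% registry roster() => [donax]
% sums prime(x=34) => 34
% sums reciproc() => 1/34
% sums shrink(x=50/9) => -1691/306
% sums quotient(x=9/13) => -21983/2754
% registry stash(k=fla_amp, v=~it) => nil
% registry stash(k=kofo, v=bo) => nil
% registry evict(k=donax) => 453
% sums prime(x=-99) => -99
% sums shrink(x=21/11) => -1110/11
% registry stash(k=desna, v=-18) => nil
% registry size() => 3


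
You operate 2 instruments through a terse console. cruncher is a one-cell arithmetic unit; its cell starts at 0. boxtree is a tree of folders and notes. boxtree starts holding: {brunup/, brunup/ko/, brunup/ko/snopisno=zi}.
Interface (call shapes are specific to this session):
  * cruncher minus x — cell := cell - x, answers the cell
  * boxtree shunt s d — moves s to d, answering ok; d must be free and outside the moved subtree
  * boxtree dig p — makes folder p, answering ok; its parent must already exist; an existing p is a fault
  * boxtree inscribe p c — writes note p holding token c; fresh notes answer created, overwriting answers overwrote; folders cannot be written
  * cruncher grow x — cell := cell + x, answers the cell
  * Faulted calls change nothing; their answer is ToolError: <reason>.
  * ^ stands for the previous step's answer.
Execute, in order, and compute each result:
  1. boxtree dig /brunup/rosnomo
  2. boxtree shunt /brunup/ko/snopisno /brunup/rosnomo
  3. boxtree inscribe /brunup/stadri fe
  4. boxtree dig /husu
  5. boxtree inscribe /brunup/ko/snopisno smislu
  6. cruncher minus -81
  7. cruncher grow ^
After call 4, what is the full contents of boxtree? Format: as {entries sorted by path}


Then boxtree dig with p=/brunup/rosnomo, giving ok.
I use boxtree shunt with s=/brunup/ko/snopisno, d=/brunup/rosnomo, → ToolError: exists.
I use boxtree inscribe with p=/brunup/stadri, c=fe, yielding created.
Using boxtree dig with p=/husu, and observe ok.
I use boxtree inscribe with p=/brunup/ko/snopisno, c=smislu, and see overwrote.
Next I call cruncher minus with x=-81, which returns 81.
Next I call cruncher grow with x=^: 162.

Answer: {brunup/, brunup/ko/, brunup/ko/snopisno=zi, brunup/rosnomo/, brunup/stadri=fe, husu/}


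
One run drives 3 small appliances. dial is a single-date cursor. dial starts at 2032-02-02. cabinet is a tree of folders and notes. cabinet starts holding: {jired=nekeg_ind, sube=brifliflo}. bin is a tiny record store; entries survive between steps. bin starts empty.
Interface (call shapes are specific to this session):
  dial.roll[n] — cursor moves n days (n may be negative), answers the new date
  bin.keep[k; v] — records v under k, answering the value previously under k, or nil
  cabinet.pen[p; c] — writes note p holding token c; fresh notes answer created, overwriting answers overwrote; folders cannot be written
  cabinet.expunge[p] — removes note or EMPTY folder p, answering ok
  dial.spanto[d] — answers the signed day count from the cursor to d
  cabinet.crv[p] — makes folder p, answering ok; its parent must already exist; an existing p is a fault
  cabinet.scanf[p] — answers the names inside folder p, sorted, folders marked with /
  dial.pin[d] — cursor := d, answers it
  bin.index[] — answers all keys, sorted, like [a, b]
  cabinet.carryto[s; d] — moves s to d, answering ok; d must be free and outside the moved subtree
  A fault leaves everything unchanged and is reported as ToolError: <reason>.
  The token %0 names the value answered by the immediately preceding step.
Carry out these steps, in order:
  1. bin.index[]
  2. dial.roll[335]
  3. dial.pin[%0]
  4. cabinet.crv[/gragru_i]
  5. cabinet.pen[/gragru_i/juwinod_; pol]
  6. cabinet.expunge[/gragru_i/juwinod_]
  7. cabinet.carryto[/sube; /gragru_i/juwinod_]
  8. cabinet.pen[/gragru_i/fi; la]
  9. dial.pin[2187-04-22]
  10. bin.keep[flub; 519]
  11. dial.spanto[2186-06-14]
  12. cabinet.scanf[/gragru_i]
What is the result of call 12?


CALL bin.index[]
RET  []
CALL dial.roll[n→335]
RET  2033-01-02
CALL dial.pin[d→%0]
RET  2033-01-02
CALL cabinet.crv[p→/gragru_i]
RET  ok
CALL cabinet.pen[p→/gragru_i/juwinod_; c→pol]
RET  created
CALL cabinet.expunge[p→/gragru_i/juwinod_]
RET  ok
CALL cabinet.carryto[s→/sube; d→/gragru_i/juwinod_]
RET  ok
CALL cabinet.pen[p→/gragru_i/fi; c→la]
RET  created
CALL dial.pin[d→2187-04-22]
RET  2187-04-22
CALL bin.keep[k→flub; v→519]
RET  nil
CALL dial.spanto[d→2186-06-14]
RET  -312
CALL cabinet.scanf[p→/gragru_i]
RET  [fi, juwinod_]

Answer: [fi, juwinod_]


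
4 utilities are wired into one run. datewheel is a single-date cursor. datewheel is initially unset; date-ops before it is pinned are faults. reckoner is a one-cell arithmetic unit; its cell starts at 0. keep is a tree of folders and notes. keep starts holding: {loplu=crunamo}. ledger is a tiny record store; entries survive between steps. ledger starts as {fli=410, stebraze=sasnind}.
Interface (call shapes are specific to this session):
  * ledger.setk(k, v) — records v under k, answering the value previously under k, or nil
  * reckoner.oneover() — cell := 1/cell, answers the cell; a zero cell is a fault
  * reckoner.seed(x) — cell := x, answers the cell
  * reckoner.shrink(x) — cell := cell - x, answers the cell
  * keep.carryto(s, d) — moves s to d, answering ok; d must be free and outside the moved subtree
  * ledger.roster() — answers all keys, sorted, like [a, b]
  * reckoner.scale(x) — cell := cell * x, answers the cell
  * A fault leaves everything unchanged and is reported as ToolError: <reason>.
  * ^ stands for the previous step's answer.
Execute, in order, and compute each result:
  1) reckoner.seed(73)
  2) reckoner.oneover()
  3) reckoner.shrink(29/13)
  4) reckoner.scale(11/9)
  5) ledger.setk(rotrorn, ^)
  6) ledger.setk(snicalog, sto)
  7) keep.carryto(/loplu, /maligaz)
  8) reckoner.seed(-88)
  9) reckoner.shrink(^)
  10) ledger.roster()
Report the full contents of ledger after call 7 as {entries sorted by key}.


>>> reckoner.seed x=73
:: 73
>>> reckoner.oneover
:: 1/73
>>> reckoner.shrink x=29/13
:: -2104/949
>>> reckoner.scale x=11/9
:: -23144/8541
>>> ledger.setk k=rotrorn v=^
:: nil
>>> ledger.setk k=snicalog v=sto
:: nil
>>> keep.carryto s=/loplu d=/maligaz
:: ok
>>> reckoner.seed x=-88
:: -88
>>> reckoner.shrink x=^
:: 0
>>> ledger.roster
:: [fli, rotrorn, snicalog, stebraze]

Answer: {fli=410, rotrorn=-23144/8541, snicalog=sto, stebraze=sasnind}


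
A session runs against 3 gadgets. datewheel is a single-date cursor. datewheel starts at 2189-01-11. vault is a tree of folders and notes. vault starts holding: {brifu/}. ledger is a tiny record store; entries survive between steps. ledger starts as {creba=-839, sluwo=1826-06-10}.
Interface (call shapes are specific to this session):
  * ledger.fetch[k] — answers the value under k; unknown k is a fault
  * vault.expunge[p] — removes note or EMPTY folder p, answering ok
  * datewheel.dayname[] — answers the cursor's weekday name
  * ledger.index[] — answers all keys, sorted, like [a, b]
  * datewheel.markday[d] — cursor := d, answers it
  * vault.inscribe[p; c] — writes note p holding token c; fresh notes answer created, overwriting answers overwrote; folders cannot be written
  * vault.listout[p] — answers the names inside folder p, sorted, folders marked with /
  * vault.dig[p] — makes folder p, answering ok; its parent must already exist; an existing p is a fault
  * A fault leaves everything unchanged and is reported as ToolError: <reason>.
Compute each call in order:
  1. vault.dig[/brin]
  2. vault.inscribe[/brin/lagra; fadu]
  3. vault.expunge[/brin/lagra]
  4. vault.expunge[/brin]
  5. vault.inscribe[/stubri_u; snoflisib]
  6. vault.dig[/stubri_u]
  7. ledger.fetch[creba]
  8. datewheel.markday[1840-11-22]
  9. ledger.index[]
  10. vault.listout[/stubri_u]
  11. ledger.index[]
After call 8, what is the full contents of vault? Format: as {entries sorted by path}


-> vault.dig(p→/brin)
<- ok
-> vault.inscribe(p→/brin/lagra, c→fadu)
<- created
-> vault.expunge(p→/brin/lagra)
<- ok
-> vault.expunge(p→/brin)
<- ok
-> vault.inscribe(p→/stubri_u, c→snoflisib)
<- created
-> vault.dig(p→/stubri_u)
<- ToolError: exists
-> ledger.fetch(k→creba)
<- -839
-> datewheel.markday(d→1840-11-22)
<- 1840-11-22
-> ledger.index()
<- [creba, sluwo]
-> vault.listout(p→/stubri_u)
<- ToolError: not a directory
-> ledger.index()
<- [creba, sluwo]

Answer: {brifu/, stubri_u=snoflisib}
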